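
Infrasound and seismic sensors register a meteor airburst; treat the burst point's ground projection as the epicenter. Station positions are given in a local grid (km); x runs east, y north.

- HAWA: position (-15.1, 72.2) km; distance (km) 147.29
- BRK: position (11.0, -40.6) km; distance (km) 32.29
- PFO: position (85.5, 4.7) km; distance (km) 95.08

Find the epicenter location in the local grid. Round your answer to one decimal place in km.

Circle about each station: (x + 15.1)² + (y − 72.2)² = 147.29²; (x − 11.0)² + (y + 40.6)² = 32.29²; (x − 85.5)² + (y − 4.7)² = 95.08².
Subtracting pairs of circle equations eliminates x²+y² and gives linear equations (the radical axes):
52.2 x − 225.6 y = 16980.21
201.2 x − 135.0 y = 14545.63
Solving the 2×2 system: x ≈ 25.8, y ≈ -69.3 km.

(25.8, -69.3)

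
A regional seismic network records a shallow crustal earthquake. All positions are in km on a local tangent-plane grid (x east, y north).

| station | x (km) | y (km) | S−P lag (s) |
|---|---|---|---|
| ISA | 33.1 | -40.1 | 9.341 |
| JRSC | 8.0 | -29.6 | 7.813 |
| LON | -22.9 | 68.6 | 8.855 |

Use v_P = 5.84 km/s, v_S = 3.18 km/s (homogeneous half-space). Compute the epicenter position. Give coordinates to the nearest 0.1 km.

Distance from S−P lag: d = Δt · v_P v_S / (v_P − v_S) = Δt · (5.84·3.18)/(5.84−3.18) ≈ 6.9817·Δt.
So d_ISA = 65.22, d_JRSC = 54.55, d_LON = 61.82 km.
Circle about each station: (x − 33.1)² + (y + 40.1)² = 65.22²; (x − 8.0)² + (y + 29.6)² = 54.55²; (x + 22.9)² + (y − 68.6)² = 61.82².
Subtracting the ISA equation from the JRSC and LON equations removes the quadratic terms:
-50.2 x + 21.0 y = -485.51
-112.0 x + 217.4 y = 2958.69
Solving the 2×2 system: x ≈ 19.6, y ≈ 23.7 km.

19.6 km east, 23.7 km north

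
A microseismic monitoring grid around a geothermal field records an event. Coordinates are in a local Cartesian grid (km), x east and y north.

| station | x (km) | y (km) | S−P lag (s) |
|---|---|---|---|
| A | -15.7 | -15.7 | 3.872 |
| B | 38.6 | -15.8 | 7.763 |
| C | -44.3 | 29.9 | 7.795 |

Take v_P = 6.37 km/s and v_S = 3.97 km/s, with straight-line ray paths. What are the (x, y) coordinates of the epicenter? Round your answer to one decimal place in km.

Distance from S−P lag: d = Δt · v_P v_S / (v_P − v_S) = Δt · (6.37·3.97)/(6.37−3.97) ≈ 10.5370·Δt.
So d_A = 40.80, d_B = 81.80, d_C = 82.14 km.
Circle about each station: (x + 15.7)² + (y + 15.7)² = 40.80²; (x − 38.6)² + (y + 15.8)² = 81.80²; (x + 44.3)² + (y − 29.9)² = 82.14².
Subtracting the A equation from the B and C equations removes the quadratic terms:
108.6 x − 0.2 y = -3779.98
-57.2 x + 91.2 y = -2718.82
Solving the 2×2 system: x ≈ -34.9, y ≈ -51.7 km.

x ≈ -34.9 km, y ≈ -51.7 km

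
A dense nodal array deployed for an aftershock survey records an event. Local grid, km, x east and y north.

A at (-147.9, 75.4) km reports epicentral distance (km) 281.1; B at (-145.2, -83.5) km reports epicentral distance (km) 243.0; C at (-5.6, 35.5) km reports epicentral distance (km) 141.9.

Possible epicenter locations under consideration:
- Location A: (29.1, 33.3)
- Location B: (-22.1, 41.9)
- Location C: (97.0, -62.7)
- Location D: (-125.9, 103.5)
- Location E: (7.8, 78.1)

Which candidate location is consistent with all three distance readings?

For each candidate, compare |candidate − station| to the reported distance:
Location A: residuals A 99.2, B 33.2, C 107.1 → max 107.1 km
Location B: residuals A 150.9, B 67.3, C 124.2 → max 150.9 km
Location C: residuals A 0.1, B 0.1, C 0.1 → max 0.1 km
Location D: residuals A 245.4, B 55.0, C 3.7 → max 245.4 km
Location E: residuals A 125.4, B 20.5, C 97.2 → max 125.4 km
Only Location C has all residuals ≈ 0.

Location C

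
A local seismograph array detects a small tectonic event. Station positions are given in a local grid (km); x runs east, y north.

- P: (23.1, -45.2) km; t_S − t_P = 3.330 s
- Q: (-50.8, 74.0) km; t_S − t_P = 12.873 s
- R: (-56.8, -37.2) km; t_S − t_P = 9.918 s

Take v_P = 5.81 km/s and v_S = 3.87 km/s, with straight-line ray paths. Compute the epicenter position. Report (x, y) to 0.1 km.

57.8 km east, -28.3 km north

Distance from S−P lag: d = Δt · v_P v_S / (v_P − v_S) = Δt · (5.81·3.87)/(5.81−3.87) ≈ 11.5901·Δt.
So d_P = 38.59, d_Q = 149.20, d_R = 114.95 km.
Circle about each station: (x − 23.1)² + (y + 45.2)² = 38.59²; (x + 50.8)² + (y − 74.0)² = 149.20²; (x + 56.8)² + (y + 37.2)² = 114.95².
Subtracting pairs of circle equations eliminates x²+y² and gives linear equations (the radical axes):
-147.8 x + 238.4 y = -15291.46
-159.8 x + 16.0 y = -9690.88
Solving the 2×2 system: x ≈ 57.8, y ≈ -28.3 km.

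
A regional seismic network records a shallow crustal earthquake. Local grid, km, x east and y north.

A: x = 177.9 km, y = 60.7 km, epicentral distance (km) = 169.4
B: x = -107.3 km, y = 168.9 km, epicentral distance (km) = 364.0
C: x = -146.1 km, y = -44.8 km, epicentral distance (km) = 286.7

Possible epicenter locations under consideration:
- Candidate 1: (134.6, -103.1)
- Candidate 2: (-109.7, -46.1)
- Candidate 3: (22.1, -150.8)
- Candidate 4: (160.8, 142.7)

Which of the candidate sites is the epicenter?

For each candidate, compare |candidate − station| to the reported distance:
Candidate 1: residuals A 0.0, B 0.0, C 0.0 → max 0.0 km
Candidate 2: residuals A 137.4, B 149.0, C 250.3 → max 250.3 km
Candidate 3: residuals A 93.3, B 19.1, C 87.9 → max 93.3 km
Candidate 4: residuals A 85.6, B 94.6, C 72.9 → max 94.6 km
Only Candidate 1 has all residuals ≈ 0.

Candidate 1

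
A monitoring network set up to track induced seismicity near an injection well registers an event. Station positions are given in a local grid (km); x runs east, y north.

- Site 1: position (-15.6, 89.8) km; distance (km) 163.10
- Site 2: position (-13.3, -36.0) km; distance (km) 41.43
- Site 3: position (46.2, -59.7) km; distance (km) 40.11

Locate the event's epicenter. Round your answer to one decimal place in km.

Circle about each station: (x + 15.6)² + (y − 89.8)² = 163.10²; (x + 13.3)² + (y + 36.0)² = 41.43²; (x − 46.2)² + (y + 59.7)² = 40.11².
Subtracting the Site 1 equation from the Site 2 and Site 3 equations removes the quadratic terms:
4.6 x − 251.6 y = 18050.66
123.6 x − 299.0 y = 22383.93
Solving the 2×2 system: x ≈ 7.9, y ≈ -71.6 km.
Check against Site 1 (with the unrounded x, y): √((x + 15.6)²+(y − 89.8)²) = 163.10 ≈ 163.10 km. ✓

x ≈ 7.9 km, y ≈ -71.6 km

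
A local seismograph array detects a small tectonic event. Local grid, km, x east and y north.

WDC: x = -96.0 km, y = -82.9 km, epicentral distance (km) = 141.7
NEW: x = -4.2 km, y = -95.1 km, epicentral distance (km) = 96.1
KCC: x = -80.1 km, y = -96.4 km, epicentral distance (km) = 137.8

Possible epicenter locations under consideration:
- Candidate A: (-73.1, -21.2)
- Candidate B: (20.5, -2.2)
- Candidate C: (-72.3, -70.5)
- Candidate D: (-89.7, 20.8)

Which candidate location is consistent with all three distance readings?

For each candidate, compare |candidate − station| to the reported distance:
Candidate A: residuals WDC 75.9, NEW 4.9, KCC 62.3 → max 75.9 km
Candidate B: residuals WDC 0.0, NEW 0.0, KCC 0.0 → max 0.0 km
Candidate C: residuals WDC 115.0, NEW 23.7, KCC 110.8 → max 115.0 km
Candidate D: residuals WDC 37.8, NEW 47.9, KCC 20.2 → max 47.9 km
Only Candidate B has all residuals ≈ 0.

Candidate B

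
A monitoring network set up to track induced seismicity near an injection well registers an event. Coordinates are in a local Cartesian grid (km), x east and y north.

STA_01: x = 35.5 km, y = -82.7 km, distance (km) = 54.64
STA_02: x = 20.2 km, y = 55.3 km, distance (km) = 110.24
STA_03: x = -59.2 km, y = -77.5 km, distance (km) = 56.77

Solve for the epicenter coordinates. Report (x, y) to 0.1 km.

x ≈ -9.0 km, y ≈ -51.0 km

Circle about each station: (x − 35.5)² + (y + 82.7)² = 54.64²; (x − 20.2)² + (y − 55.3)² = 110.24²; (x + 59.2)² + (y + 77.5)² = 56.77².
Subtracting the STA_01 equation from the STA_02 and STA_03 equations removes the quadratic terms:
-30.6 x + 276.0 y = -13800.74
-189.4 x + 10.4 y = 1174.05
Solving the 2×2 system: x ≈ -9.0, y ≈ -51.0 km.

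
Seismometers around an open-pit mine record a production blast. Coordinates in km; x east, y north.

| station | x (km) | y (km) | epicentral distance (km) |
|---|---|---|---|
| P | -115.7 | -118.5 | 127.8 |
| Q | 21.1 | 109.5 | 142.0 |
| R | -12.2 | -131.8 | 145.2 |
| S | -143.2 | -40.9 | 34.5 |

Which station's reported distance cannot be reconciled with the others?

Solve using three stations at a time. Using P, Q, R (subtract circle equations pairwise → linear system) gives (x, y) ≈ (-70.7, 1.1).
Distances from that point to each station vs reported:
  P: calculated 127.8 vs reported 127.8 → residual 0.0 km
  Q: calculated 142.0 vs reported 142.0 → residual 0.0 km
  R: calculated 145.2 vs reported 145.2 → residual 0.0 km
  S: calculated 83.8 vs reported 34.5 → residual 49.3 km
P, Q, R are mutually consistent (residuals ≈ 0); S is off by 49.3 km.

S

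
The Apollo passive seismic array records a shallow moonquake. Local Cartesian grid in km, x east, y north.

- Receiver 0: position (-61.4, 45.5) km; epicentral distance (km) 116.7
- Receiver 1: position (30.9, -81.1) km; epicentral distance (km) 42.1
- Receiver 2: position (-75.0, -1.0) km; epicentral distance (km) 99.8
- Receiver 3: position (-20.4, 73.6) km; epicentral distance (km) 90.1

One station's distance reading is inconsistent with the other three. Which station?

Solve using three stations at a time. Using Receiver 0, Receiver 1, Receiver 2 (subtract circle equations pairwise → linear system) gives (x, y) ≈ (16.1, -41.7).
Distances from that point to each station vs reported:
  Receiver 0: calculated 116.7 vs reported 116.7 → residual 0.0 km
  Receiver 1: calculated 42.1 vs reported 42.1 → residual 0.0 km
  Receiver 2: calculated 99.8 vs reported 99.8 → residual 0.0 km
  Receiver 3: calculated 121.0 vs reported 90.1 → residual 30.9 km
Receiver 0, Receiver 1, Receiver 2 are mutually consistent (residuals ≈ 0); Receiver 3 is off by 30.9 km.

Receiver 3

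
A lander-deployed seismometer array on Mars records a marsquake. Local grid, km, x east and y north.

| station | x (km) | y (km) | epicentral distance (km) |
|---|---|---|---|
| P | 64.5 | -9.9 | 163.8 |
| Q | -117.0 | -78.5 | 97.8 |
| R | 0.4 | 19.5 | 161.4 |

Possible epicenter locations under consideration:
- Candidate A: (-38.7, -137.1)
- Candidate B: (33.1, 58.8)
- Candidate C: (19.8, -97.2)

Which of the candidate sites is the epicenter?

Candidate A

For each candidate, compare |candidate − station| to the reported distance:
Candidate A: residuals P 0.0, Q 0.0, R 0.0 → max 0.0 km
Candidate B: residuals P 88.3, Q 105.6, R 110.3 → max 110.3 km
Candidate C: residuals P 65.7, Q 40.3, R 43.1 → max 65.7 km
Only Candidate A has all residuals ≈ 0.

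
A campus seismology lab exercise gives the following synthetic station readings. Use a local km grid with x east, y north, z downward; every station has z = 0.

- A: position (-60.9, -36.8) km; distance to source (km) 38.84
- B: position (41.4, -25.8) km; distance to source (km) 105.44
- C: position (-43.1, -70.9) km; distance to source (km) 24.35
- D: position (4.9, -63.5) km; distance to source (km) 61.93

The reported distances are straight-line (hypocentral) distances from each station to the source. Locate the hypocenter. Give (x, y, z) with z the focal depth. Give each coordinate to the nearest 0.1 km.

Each station gives a sphere (x−x_i)² + (y−y_i)² + z² = d_i² (stations at z=0).
Subtracting the A sphere from B and C: z² cancels, leaving linear equations in x and y:
204.6 x + 22.0 y = -12292.50
35.6 x − 68.2 y = 2736.99
Solving: x ≈ -52.802, y ≈ -67.694 km (keep extra digits for the depth step; rounded: -52.8, -67.7).
Then from the A sphere: z² = 38.84² − (x + 60.9)² − (y + 36.8)² with x = -52.802, y = -67.694, so z ≈ 22.103 ≈ 22.1 km.

x ≈ -52.8 km, y ≈ -67.7 km, depth ≈ 22.1 km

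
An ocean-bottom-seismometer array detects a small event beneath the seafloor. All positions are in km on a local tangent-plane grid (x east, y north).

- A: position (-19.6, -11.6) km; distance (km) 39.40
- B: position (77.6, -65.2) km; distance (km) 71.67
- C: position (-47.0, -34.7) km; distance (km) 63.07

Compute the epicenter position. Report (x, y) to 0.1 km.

Circle about each station: (x + 19.6)² + (y + 11.6)² = 39.40²; (x − 77.6)² + (y + 65.2)² = 71.67²; (x + 47.0)² + (y + 34.7)² = 63.07².
Subtracting the A equation from the B and C equations removes the quadratic terms:
194.4 x − 107.2 y = 6169.85
-54.8 x − 46.2 y = 468.91
Solving the 2×2 system: x ≈ 15.8, y ≈ -28.9 km.
Check against A (with the unrounded x, y): √((x + 19.6)²+(y + 11.6)²) = 39.40 ≈ 39.40 km. ✓

x ≈ 15.8 km, y ≈ -28.9 km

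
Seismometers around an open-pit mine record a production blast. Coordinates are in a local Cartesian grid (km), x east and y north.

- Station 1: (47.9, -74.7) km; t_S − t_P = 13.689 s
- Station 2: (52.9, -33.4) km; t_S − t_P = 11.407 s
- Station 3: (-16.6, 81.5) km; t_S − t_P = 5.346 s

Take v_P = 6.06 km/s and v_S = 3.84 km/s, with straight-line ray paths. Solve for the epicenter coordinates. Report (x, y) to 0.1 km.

Distance from S−P lag: d = Δt · v_P v_S / (v_P − v_S) = Δt · (6.06·3.84)/(6.06−3.84) ≈ 10.4822·Δt.
So d_Station 1 = 143.49, d_Station 2 = 119.57, d_Station 3 = 56.04 km.
Circle about each station: (x − 47.9)² + (y + 74.7)² = 143.49²; (x − 52.9)² + (y + 33.4)² = 119.57²; (x + 16.6)² + (y − 81.5)² = 56.04².
Subtracting the Station 1 equation from the Station 2 and Station 3 equations removes the quadratic terms:
10.0 x + 82.6 y = 2331.87
-129.0 x + 312.4 y = 16492.21
Solving the 2×2 system: x ≈ -46.0, y ≈ 33.8 km.
Check against Station 1 (with the unrounded x, y): √((x − 47.9)²+(y + 74.7)²) = 143.49 ≈ 143.49 km. ✓

-46.0 km east, 33.8 km north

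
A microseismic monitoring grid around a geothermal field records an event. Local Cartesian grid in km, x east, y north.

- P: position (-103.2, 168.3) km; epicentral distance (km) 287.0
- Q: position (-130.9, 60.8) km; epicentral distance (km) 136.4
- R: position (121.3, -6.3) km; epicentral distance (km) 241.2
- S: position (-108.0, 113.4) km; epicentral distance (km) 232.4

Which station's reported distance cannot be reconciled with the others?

Solve using three stations at a time. Using P, R, S (subtract circle equations pairwise → linear system) gives (x, y) ≈ (-92.3, -118.6).
Distances from that point to each station vs reported:
  P: calculated 287.1 vs reported 287.0 → residual 0.1 km
  Q: calculated 183.5 vs reported 136.4 → residual 47.1 km
  R: calculated 241.3 vs reported 241.2 → residual 0.1 km
  S: calculated 232.5 vs reported 232.4 → residual 0.1 km
P, R, S are mutually consistent (residuals ≈ 0); Q is off by 47.1 km.

Q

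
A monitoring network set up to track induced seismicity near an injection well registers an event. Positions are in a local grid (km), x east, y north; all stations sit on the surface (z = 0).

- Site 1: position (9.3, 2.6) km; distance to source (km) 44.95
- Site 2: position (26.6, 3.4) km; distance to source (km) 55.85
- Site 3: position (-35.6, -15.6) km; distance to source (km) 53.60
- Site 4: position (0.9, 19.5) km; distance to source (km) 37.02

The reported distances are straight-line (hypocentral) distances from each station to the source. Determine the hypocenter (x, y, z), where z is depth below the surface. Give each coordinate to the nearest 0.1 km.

Each station gives a sphere (x−x_i)² + (y−y_i)² + z² = d_i² (stations at z=0).
Subtracting the Site 1 sphere from Site 2 and Site 3: z² cancels, leaving linear equations in x and y:
34.6 x + 1.6 y = -472.85
-89.8 x − 36.4 y = 565.01
Solving: x ≈ -14.616, y ≈ 20.535 km (keep extra digits for the depth step; rounded: -14.6, 20.5).
Then from the Site 1 sphere: z² = 44.95² − (x − 9.3)² − (y − 2.6)² with x = -14.616, y = 20.535, so z ≈ 33.569 ≈ 33.6 km.
Check against Site 4 (with the unrounded solution): distance 37.00 ≈ 37.02 km. ✓

(-14.6, 20.5, 33.6)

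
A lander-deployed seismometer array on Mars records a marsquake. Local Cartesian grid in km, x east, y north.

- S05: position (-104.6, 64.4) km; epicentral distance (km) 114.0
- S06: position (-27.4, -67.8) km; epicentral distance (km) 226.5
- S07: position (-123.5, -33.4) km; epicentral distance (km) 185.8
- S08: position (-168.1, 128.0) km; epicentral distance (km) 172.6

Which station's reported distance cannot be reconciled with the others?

S06

Solve using three stations at a time. Using S05, S07, S08 (subtract circle equations pairwise → linear system) gives (x, y) ≈ (2.7, 103.0).
Distances from that point to each station vs reported:
  S05: calculated 114.0 vs reported 114.0 → residual 0.0 km
  S06: calculated 173.4 vs reported 226.5 → residual 53.1 km
  S07: calculated 185.8 vs reported 185.8 → residual 0.0 km
  S08: calculated 172.6 vs reported 172.6 → residual 0.0 km
S05, S07, S08 are mutually consistent (residuals ≈ 0); S06 is off by 53.1 km.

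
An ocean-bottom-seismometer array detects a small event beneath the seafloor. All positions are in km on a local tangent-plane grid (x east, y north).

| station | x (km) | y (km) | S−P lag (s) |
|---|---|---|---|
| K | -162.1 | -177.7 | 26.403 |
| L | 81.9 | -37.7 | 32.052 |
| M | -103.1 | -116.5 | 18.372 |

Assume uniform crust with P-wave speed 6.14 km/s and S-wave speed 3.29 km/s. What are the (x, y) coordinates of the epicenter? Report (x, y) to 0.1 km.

(-140.6, 8.2)

Distance from S−P lag: d = Δt · v_P v_S / (v_P − v_S) = Δt · (6.14·3.29)/(6.14−3.29) ≈ 7.0879·Δt.
So d_K = 187.14, d_L = 227.18, d_M = 130.22 km.
Circle about each station: (x + 162.1)² + (y + 177.7)² = 187.14²; (x − 81.9)² + (y + 37.7)² = 227.18²; (x + 103.1)² + (y + 116.5)² = 130.22².
Subtracting the K equation from the L and M equations removes the quadratic terms:
488.0 x + 280.0 y = -66314.17
118.0 x + 122.4 y = -15587.71
Solving the 2×2 system: x ≈ -140.6, y ≈ 8.2 km.
Check against K (with the unrounded x, y): √((x + 162.1)²+(y + 177.7)²) = 187.12 ≈ 187.14 km. ✓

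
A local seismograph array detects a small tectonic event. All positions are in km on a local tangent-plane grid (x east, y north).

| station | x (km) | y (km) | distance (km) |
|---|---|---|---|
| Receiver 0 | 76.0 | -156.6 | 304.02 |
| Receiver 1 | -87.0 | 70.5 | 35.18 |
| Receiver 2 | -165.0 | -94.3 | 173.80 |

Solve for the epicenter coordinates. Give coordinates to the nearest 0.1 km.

x ≈ -122.0 km, y ≈ 74.1 km

Circle about each station: (x − 76.0)² + (y + 156.6)² = 304.02²; (x + 87.0)² + (y − 70.5)² = 35.18²; (x + 165.0)² + (y + 94.3)² = 173.80².
Subtracting pairs of circle equations eliminates x²+y² and gives linear equations (the radical axes):
-326.0 x + 454.2 y = 73430.22
-482.0 x + 124.6 y = 68039.65
Solving the 2×2 system: x ≈ -122.0, y ≈ 74.1 km.
Check against Receiver 0 (with the unrounded x, y): √((x − 76.0)²+(y + 156.6)²) = 304.02 ≈ 304.02 km. ✓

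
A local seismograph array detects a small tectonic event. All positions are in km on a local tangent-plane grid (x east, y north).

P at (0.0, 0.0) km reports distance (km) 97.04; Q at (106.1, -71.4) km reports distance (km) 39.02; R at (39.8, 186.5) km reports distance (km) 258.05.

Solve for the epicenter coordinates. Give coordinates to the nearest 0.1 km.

Circle about each station: x² + y² = 97.04²; (x − 106.1)² + (y + 71.4)² = 39.02²; (x − 39.8)² + (y − 186.5)² = 258.05².
Subtracting pairs of circle equations eliminates x²+y² and gives linear equations (the radical axes):
212.2 x − 142.8 y = 24249.37
79.6 x + 373.0 y = -20806.75
Solving the 2×2 system: x ≈ 67.1, y ≈ -70.1 km.

(67.1, -70.1)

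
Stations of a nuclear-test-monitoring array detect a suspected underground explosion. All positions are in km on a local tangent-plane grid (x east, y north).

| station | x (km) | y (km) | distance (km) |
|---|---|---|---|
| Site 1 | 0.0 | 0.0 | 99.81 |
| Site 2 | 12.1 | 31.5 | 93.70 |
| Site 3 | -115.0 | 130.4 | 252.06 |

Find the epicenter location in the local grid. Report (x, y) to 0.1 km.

(99.8, -1.5)

Circle about each station: x² + y² = 99.81²; (x − 12.1)² + (y − 31.5)² = 93.70²; (x + 115.0)² + (y − 130.4)² = 252.06².
Subtracting pairs of circle equations eliminates x²+y² and gives linear equations (the radical axes):
24.2 x + 63.0 y = 2321.01
-230.0 x + 260.8 y = -23343.05
Solving the 2×2 system: x ≈ 99.8, y ≈ -1.5 km.
Check against Site 1 (with the unrounded x, y): √(x²+y²) = 99.81 ≈ 99.81 km. ✓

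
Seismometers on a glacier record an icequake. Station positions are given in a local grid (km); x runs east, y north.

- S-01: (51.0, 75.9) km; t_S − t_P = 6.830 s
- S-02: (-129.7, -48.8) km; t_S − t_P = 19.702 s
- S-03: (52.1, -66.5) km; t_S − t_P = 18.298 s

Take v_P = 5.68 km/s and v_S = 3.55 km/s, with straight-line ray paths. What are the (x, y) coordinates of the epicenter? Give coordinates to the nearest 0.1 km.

Distance from S−P lag: d = Δt · v_P v_S / (v_P − v_S) = Δt · (5.68·3.55)/(5.68−3.55) ≈ 9.4667·Δt.
So d_S-01 = 64.66, d_S-02 = 186.51, d_S-03 = 173.22 km.
Circle about each station: (x − 51.0)² + (y − 75.9)² = 64.66²; (x + 129.7)² + (y + 48.8)² = 186.51²; (x − 52.1)² + (y + 66.5)² = 173.22².
Subtracting the S-01 equation from the S-02 and S-03 equations removes the quadratic terms:
-361.4 x − 249.4 y = -19763.34
2.2 x − 284.8 y = -27049.40
Solving the 2×2 system: x ≈ -10.8, y ≈ 94.9 km.

-10.8 km east, 94.9 km north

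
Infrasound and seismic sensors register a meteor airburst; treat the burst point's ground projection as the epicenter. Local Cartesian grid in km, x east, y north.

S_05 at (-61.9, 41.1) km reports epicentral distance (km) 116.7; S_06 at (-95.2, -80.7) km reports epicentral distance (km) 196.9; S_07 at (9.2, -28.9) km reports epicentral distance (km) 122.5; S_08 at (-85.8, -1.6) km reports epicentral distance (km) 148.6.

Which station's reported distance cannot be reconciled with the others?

S_07

Solve using three stations at a time. Using S_05, S_06, S_08 (subtract circle equations pairwise → linear system) gives (x, y) ≈ (54.3, 47.1).
Distances from that point to each station vs reported:
  S_05: calculated 116.3 vs reported 116.7 → residual 0.4 km
  S_06: calculated 196.7 vs reported 196.9 → residual 0.2 km
  S_07: calculated 88.4 vs reported 122.5 → residual 34.1 km
  S_08: calculated 148.3 vs reported 148.6 → residual 0.3 km
S_05, S_06, S_08 are mutually consistent (residuals ≈ 0); S_07 is off by 34.1 km.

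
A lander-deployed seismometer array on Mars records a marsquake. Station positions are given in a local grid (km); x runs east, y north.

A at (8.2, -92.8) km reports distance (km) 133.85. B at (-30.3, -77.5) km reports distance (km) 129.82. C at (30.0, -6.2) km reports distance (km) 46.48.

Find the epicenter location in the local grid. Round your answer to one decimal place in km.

Circle about each station: (x − 8.2)² + (y + 92.8)² = 133.85²; (x + 30.3)² + (y + 77.5)² = 129.82²; (x − 30.0)² + (y + 6.2)² = 46.48².
Subtracting pairs of circle equations eliminates x²+y² and gives linear equations (the radical axes):
-77.0 x + 30.6 y = -692.15
43.6 x + 173.2 y = 8014.79
Solving the 2×2 system: x ≈ 24.9, y ≈ 40.0 km.

(24.9, 40.0)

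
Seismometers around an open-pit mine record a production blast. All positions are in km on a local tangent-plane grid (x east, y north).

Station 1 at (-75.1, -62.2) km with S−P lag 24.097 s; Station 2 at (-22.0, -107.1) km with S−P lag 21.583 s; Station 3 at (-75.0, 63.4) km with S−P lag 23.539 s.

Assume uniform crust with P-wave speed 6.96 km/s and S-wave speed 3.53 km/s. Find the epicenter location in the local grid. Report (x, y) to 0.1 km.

(83.5, 5.9)

Distance from S−P lag: d = Δt · v_P v_S / (v_P − v_S) = Δt · (6.96·3.53)/(6.96−3.53) ≈ 7.1629·Δt.
So d_Station 1 = 172.60, d_Station 2 = 154.60, d_Station 3 = 168.61 km.
Circle about each station: (x + 75.1)² + (y + 62.2)² = 172.60²; (x + 22.0)² + (y + 107.1)² = 154.60²; (x + 75.0)² + (y − 63.4)² = 168.61².
Subtracting pairs of circle equations eliminates x²+y² and gives linear equations (the radical axes):
106.2 x − 89.8 y = 8335.16
0.2 x + 251.2 y = 1497.14
Solving the 2×2 system: x ≈ 83.5, y ≈ 5.9 km.
Check against Station 1 (with the unrounded x, y): √((x + 75.1)²+(y + 62.2)²) = 172.57 ≈ 172.60 km. ✓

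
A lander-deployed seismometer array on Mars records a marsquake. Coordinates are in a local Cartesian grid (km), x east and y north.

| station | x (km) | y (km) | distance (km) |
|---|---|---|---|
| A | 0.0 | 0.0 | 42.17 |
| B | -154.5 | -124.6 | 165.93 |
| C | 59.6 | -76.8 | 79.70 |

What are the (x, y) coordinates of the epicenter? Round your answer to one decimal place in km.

Circle about each station: x² + y² = 42.17²; (x + 154.5)² + (y + 124.6)² = 165.93²; (x − 59.6)² + (y + 76.8)² = 79.70².
Subtracting pairs of circle equations eliminates x²+y² and gives linear equations (the radical axes):
-309.0 x − 249.2 y = 13640.95
119.2 x − 153.6 y = 4876.62
Solving the 2×2 system: x ≈ -11.4, y ≈ -40.6 km.
Check against A (with the unrounded x, y): √(x²+y²) = 42.17 ≈ 42.17 km. ✓

(-11.4, -40.6)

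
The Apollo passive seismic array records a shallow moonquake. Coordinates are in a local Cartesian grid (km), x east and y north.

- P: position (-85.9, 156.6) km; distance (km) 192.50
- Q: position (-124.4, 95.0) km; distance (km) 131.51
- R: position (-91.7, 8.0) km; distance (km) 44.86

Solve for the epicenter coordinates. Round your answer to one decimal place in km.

Circle about each station: (x + 85.9)² + (y − 156.6)² = 192.50²; (x + 124.4)² + (y − 95.0)² = 131.51²; (x + 91.7)² + (y − 8.0)² = 44.86².
Subtracting pairs of circle equations eliminates x²+y² and gives linear equations (the radical axes):
-77.0 x − 123.2 y = 12359.36
-11.6 x − 297.2 y = 11614.35
Solving the 2×2 system: x ≈ -104.5, y ≈ -35.0 km.
Check against P (with the unrounded x, y): √((x + 85.9)²+(y − 156.6)²) = 192.50 ≈ 192.50 km. ✓

-104.5 km east, -35.0 km north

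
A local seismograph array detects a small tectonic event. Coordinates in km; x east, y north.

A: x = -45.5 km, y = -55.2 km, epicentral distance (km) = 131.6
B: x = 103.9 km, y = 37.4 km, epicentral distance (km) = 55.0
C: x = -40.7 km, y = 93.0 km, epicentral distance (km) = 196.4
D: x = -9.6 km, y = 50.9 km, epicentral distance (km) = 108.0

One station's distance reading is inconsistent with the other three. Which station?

C

Solve using three stations at a time. Using A, B, D (subtract circle equations pairwise → linear system) gives (x, y) ≈ (78.6, -11.4).
Distances from that point to each station vs reported:
  A: calculated 131.6 vs reported 131.6 → residual 0.0 km
  B: calculated 55.0 vs reported 55.0 → residual 0.0 km
  C: calculated 158.5 vs reported 196.4 → residual 37.9 km
  D: calculated 108.0 vs reported 108.0 → residual 0.0 km
A, B, D are mutually consistent (residuals ≈ 0); C is off by 37.9 km.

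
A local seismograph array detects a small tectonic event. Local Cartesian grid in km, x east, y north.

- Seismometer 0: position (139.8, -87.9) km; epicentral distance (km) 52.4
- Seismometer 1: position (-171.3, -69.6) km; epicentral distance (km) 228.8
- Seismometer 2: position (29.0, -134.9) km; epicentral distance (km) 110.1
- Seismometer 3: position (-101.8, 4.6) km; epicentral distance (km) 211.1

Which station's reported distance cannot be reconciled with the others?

Seismometer 1

Solve using three stations at a time. Using Seismometer 0, Seismometer 2, Seismometer 3 (subtract circle equations pairwise → linear system) gives (x, y) ≈ (101.5, -52.1).
Distances from that point to each station vs reported:
  Seismometer 0: calculated 52.4 vs reported 52.4 → residual 0.0 km
  Seismometer 1: calculated 273.4 vs reported 228.8 → residual 44.6 km
  Seismometer 2: calculated 110.1 vs reported 110.1 → residual 0.0 km
  Seismometer 3: calculated 211.1 vs reported 211.1 → residual 0.0 km
Seismometer 0, Seismometer 2, Seismometer 3 are mutually consistent (residuals ≈ 0); Seismometer 1 is off by 44.6 km.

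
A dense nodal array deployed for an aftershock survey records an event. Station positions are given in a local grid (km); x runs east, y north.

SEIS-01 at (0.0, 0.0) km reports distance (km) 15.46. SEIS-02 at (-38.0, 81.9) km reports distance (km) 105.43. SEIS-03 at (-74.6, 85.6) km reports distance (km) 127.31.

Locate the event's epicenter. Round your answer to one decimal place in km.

3.3 km east, -15.1 km north

Circle about each station: x² + y² = 15.46²; (x + 38.0)² + (y − 81.9)² = 105.43²; (x + 74.6)² + (y − 85.6)² = 127.31².
Subtracting pairs of circle equations eliminates x²+y² and gives linear equations (the radical axes):
-76.0 x + 163.8 y = -2724.86
-149.2 x + 171.2 y = -3076.30
Solving the 2×2 system: x ≈ 3.3, y ≈ -15.1 km.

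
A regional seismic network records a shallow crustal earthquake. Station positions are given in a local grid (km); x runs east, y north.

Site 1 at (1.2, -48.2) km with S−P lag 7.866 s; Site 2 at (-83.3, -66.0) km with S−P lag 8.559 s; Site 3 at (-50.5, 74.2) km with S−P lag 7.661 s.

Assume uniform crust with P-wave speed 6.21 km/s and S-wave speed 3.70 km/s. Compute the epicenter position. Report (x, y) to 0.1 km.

Distance from S−P lag: d = Δt · v_P v_S / (v_P − v_S) = Δt · (6.21·3.70)/(6.21−3.70) ≈ 9.1542·Δt.
So d_Site 1 = 72.01, d_Site 2 = 78.35, d_Site 3 = 70.13 km.
Circle about each station: (x − 1.2)² + (y + 48.2)² = 72.01²; (x + 83.3)² + (y + 66.0)² = 78.35²; (x + 50.5)² + (y − 74.2)² = 70.13².
Subtracting the Site 1 equation from the Site 2 and Site 3 equations removes the quadratic terms:
-169.0 x − 35.6 y = 8016.93
-103.4 x + 244.8 y = 5998.43
Solving the 2×2 system: x ≈ -48.3, y ≈ 4.1 km.
Check against Site 1 (with the unrounded x, y): √((x − 1.2)²+(y + 48.2)²) = 72.01 ≈ 72.01 km. ✓

x ≈ -48.3 km, y ≈ 4.1 km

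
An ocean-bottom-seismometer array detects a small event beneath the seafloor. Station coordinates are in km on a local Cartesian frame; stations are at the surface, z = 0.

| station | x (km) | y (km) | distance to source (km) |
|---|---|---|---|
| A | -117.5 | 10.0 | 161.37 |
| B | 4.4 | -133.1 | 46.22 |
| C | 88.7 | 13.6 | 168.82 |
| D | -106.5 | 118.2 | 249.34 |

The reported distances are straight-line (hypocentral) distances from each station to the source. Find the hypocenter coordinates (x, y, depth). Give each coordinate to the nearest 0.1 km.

(-18.2, -112.4, 34.6)

Each station gives a sphere (x−x_i)² + (y−y_i)² + z² = d_i² (stations at z=0).
Subtracting the A sphere from B and C: z² cancels, leaving linear equations in x and y:
243.8 x − 286.2 y = 27732.71
412.4 x + 7.2 y = -8313.52
Solving: x ≈ -18.196, y ≈ -112.400 km (keep extra digits for the depth step; rounded: -18.2, -112.4).
Then from the A sphere: z² = 161.37² − (x + 117.5)² − (y − 10.0)² with x = -18.196, y = -112.400, so z ≈ 34.601 ≈ 34.6 km.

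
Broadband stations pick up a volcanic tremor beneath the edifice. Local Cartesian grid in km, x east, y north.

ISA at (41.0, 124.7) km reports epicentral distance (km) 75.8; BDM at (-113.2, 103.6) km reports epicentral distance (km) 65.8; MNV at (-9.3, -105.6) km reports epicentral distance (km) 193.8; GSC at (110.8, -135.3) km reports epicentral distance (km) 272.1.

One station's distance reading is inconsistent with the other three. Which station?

Solve using three stations at a time. Using BDM, MNV, GSC (subtract circle equations pairwise → linear system) gives (x, y) ≈ (-50.6, 83.7).
Distances from that point to each station vs reported:
  ISA: calculated 100.4 vs reported 75.8 → residual 24.6 km
  BDM: calculated 65.7 vs reported 65.8 → residual 0.1 km
  MNV: calculated 193.7 vs reported 193.8 → residual 0.1 km
  GSC: calculated 272.1 vs reported 272.1 → residual 0.0 km
BDM, MNV, GSC are mutually consistent (residuals ≈ 0); ISA is off by 24.6 km.

ISA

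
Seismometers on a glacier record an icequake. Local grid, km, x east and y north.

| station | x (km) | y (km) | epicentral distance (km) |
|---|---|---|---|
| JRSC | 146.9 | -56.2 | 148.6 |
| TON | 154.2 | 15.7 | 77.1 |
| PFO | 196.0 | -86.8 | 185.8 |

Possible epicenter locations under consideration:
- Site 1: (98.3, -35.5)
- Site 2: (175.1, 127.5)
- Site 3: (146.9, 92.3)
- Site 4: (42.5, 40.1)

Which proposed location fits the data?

Site 3

For each candidate, compare |candidate − station| to the reported distance:
Site 1: residuals JRSC 95.8, TON 1.3, PFO 75.5 → max 95.8 km
Site 2: residuals JRSC 37.3, TON 36.6, PFO 29.5 → max 37.3 km
Site 3: residuals JRSC 0.1, TON 0.2, PFO 0.1 → max 0.2 km
Site 4: residuals JRSC 6.6, TON 37.2, PFO 13.4 → max 37.2 km
Only Site 3 has all residuals ≈ 0.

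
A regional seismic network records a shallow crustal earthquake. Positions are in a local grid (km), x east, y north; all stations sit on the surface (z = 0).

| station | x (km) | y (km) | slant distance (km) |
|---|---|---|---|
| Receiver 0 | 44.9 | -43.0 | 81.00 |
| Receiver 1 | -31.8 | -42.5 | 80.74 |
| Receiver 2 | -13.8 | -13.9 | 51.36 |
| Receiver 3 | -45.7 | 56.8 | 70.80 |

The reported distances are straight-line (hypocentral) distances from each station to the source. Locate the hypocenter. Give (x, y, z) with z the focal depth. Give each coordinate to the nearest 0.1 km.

x ≈ 6.7 km, y ≈ 21.1 km, depth ≈ 31.5 km

Each station gives a sphere (x−x_i)² + (y−y_i)² + z² = d_i² (stations at z=0).
Subtracting the Receiver 0 sphere from Receiver 1 and Receiver 2: z² cancels, leaving linear equations in x and y:
-153.4 x + 1.0 y = -1005.47
-117.4 x + 58.2 y = 441.79
Solving: x ≈ 6.692, y ≈ 21.090 km (keep extra digits for the depth step; rounded: 6.7, 21.1).
Then from the Receiver 0 sphere: z² = 81.00² − (x − 44.9)² − (y + 43.0)² with x = 6.692, y = 21.090, so z ≈ 31.522 ≈ 31.5 km.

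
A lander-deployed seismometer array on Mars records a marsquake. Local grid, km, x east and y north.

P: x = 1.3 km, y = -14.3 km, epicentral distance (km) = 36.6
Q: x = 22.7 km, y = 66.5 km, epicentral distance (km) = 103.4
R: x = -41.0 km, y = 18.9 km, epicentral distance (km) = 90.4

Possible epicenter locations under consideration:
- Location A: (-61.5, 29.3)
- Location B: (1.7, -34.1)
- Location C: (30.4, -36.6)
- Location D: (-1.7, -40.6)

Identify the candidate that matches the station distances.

For each candidate, compare |candidate − station| to the reported distance:
Location A: residuals P 39.9, Q 11.3, R 67.4 → max 67.4 km
Location B: residuals P 16.8, Q 0.6, R 22.3 → max 22.3 km
Location C: residuals P 0.1, Q 0.0, R 0.0 → max 0.1 km
Location D: residuals P 10.1, Q 6.4, R 19.1 → max 19.1 km
Only Location C has all residuals ≈ 0.

Location C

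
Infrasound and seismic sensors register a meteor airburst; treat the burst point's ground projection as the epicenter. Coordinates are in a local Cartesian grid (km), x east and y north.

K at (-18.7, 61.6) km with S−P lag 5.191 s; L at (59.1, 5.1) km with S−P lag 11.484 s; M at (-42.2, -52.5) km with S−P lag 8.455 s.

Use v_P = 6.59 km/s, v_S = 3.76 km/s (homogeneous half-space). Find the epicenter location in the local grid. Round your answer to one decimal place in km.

Distance from S−P lag: d = Δt · v_P v_S / (v_P − v_S) = Δt · (6.59·3.76)/(6.59−3.76) ≈ 8.7556·Δt.
So d_K = 45.45, d_L = 100.55, d_M = 74.03 km.
Circle about each station: (x + 18.7)² + (y − 61.6)² = 45.45²; (x − 59.1)² + (y − 5.1)² = 100.55²; (x + 42.2)² + (y + 52.5)² = 74.03².
Subtracting the K equation from the L and M equations removes the quadratic terms:
155.6 x − 113.0 y = -8670.03
-47.0 x − 228.2 y = -3021.90
Solving the 2×2 system: x ≈ -40.1, y ≈ 21.5 km.

x ≈ -40.1 km, y ≈ 21.5 km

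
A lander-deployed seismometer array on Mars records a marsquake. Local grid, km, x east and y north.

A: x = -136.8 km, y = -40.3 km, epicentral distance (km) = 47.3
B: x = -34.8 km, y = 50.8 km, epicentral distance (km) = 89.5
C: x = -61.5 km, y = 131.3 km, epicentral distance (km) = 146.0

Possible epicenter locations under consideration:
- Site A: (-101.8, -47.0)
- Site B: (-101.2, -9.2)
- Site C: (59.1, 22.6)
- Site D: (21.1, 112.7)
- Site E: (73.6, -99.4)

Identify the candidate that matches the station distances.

Site B

For each candidate, compare |candidate − station| to the reported distance:
Site A: residuals A 11.7, B 29.0, C 36.8 → max 36.8 km
Site B: residuals A 0.0, B 0.0, C 0.0 → max 0.0 km
Site C: residuals A 158.5, B 8.5, C 16.4 → max 158.5 km
Site D: residuals A 172.6, B 6.1, C 61.3 → max 172.6 km
Site E: residuals A 171.2, B 95.7, C 121.3 → max 171.2 km
Only Site B has all residuals ≈ 0.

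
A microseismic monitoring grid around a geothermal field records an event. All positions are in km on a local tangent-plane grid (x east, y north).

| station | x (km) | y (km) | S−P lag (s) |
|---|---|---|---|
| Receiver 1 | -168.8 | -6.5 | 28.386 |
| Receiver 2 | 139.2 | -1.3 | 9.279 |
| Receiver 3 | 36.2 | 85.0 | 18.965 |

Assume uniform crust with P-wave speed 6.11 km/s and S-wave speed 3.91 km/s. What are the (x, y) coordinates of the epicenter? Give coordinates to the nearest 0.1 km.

Distance from S−P lag: d = Δt · v_P v_S / (v_P − v_S) = Δt · (6.11·3.91)/(6.11−3.91) ≈ 10.8591·Δt.
So d_Receiver 1 = 308.25, d_Receiver 2 = 100.76, d_Receiver 3 = 205.94 km.
Circle about each station: (x + 168.8)² + (y + 6.5)² = 308.25²; (x − 139.2)² + (y + 1.3)² = 100.76²; (x − 36.2)² + (y − 85.0)² = 205.94².
Subtracting pairs of circle equations eliminates x²+y² and gives linear equations (the radical axes):
616.0 x + 10.4 y = 75708.12
410.0 x + 183.0 y = 32606.53
Solving the 2×2 system: x ≈ 124.6, y ≈ -101.0 km.
Check against Receiver 1 (with the unrounded x, y): √((x + 168.8)²+(y + 6.5)²) = 308.25 ≈ 308.25 km. ✓

124.6 km east, -101.0 km north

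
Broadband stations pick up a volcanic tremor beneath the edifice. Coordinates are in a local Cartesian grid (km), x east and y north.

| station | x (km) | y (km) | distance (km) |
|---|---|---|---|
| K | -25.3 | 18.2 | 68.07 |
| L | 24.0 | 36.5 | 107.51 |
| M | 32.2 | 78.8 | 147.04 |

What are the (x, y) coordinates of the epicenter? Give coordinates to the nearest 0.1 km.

Circle about each station: (x + 25.3)² + (y − 18.2)² = 68.07²; (x − 24.0)² + (y − 36.5)² = 107.51²; (x − 32.2)² + (y − 78.8)² = 147.04².
Subtracting the K equation from the L and M equations removes the quadratic terms:
98.6 x + 36.6 y = -5987.96
115.0 x + 121.2 y = -10712.29
Solving the 2×2 system: x ≈ -43.1, y ≈ -47.5 km.
Check against K (with the unrounded x, y): √((x + 25.3)²+(y − 18.2)²) = 68.06 ≈ 68.07 km. ✓

x ≈ -43.1 km, y ≈ -47.5 km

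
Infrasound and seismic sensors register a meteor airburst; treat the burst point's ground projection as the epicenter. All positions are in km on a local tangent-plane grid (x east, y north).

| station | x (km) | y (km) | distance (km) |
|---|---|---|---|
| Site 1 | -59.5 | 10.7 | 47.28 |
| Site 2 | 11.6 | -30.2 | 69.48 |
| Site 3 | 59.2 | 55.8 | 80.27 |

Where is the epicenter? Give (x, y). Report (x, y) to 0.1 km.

(-17.7, 32.8)

Circle about each station: (x + 59.5)² + (y − 10.7)² = 47.28²; (x − 11.6)² + (y + 30.2)² = 69.48²; (x − 59.2)² + (y − 55.8)² = 80.27².
Subtracting the Site 1 equation from the Site 2 and Site 3 equations removes the quadratic terms:
142.2 x − 81.8 y = -5200.21
237.4 x + 90.2 y = -1244.33
Solving the 2×2 system: x ≈ -17.7, y ≈ 32.8 km.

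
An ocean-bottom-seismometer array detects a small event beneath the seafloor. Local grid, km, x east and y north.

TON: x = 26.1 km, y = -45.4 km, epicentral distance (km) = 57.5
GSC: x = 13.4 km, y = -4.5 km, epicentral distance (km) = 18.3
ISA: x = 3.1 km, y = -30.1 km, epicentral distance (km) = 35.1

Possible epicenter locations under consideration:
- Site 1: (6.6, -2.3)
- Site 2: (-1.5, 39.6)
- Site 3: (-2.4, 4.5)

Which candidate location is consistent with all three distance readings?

Site 3

For each candidate, compare |candidate − station| to the reported distance:
Site 1: residuals TON 10.2, GSC 11.2, ISA 7.1 → max 11.2 km
Site 2: residuals TON 31.9, GSC 28.2, ISA 34.8 → max 34.8 km
Site 3: residuals TON 0.0, GSC 0.1, ISA 0.1 → max 0.1 km
Only Site 3 has all residuals ≈ 0.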